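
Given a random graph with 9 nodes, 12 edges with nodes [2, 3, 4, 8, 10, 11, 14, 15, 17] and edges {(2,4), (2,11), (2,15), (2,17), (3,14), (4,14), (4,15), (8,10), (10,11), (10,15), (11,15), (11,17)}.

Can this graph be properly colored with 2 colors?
No, G is not 2-colorable

The clique on vertices [2, 11, 17] has size 3 > 2, so it alone needs 3 colors.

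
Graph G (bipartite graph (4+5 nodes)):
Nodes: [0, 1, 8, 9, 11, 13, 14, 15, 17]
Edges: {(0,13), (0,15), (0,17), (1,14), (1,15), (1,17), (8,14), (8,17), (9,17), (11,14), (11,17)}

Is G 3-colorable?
Yes, G is 3-colorable

A valid 3-coloring: color 1: [13, 14, 15, 17]; color 2: [0, 1, 8, 9, 11].
(χ(G) = 2 ≤ 3.)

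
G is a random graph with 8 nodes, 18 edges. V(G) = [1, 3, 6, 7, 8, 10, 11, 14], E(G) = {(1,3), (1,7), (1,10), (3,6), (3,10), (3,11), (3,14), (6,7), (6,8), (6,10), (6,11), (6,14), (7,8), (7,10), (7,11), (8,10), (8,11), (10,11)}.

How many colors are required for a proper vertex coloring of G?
χ(G) = 5

Clique number ω(G) = 5 (lower bound: χ ≥ ω).
The clique on [6, 7, 8, 10, 11] has size 5, forcing χ ≥ 5, and the coloring below uses 5 colors, so χ(G) = 5.
A valid 5-coloring: color 1: [10, 14]; color 2: [1, 6]; color 3: [11]; color 4: [3, 7]; color 5: [8].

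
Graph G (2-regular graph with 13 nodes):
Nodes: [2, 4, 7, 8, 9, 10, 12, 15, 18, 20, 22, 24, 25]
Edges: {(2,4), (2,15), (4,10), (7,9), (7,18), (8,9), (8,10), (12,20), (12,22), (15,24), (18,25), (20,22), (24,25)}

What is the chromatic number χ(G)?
Clique number ω(G) = 3 (lower bound: χ ≥ ω).
The clique on [12, 20, 22] has size 3, forcing χ ≥ 3, and the coloring below uses 3 colors, so χ(G) = 3.
A valid 3-coloring: color 1: [2, 9, 10, 18, 22, 24]; color 2: [4, 7, 8, 12, 15, 25]; color 3: [20].

χ(G) = 3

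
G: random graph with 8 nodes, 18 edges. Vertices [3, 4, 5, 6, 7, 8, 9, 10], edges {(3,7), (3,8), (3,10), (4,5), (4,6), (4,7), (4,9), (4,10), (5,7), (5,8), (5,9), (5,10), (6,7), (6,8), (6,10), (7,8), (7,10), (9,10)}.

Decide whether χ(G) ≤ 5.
A valid 5-coloring: color 1: [7, 9]; color 2: [8, 10]; color 3: [3, 5, 6]; color 4: [4].
(χ(G) = 4 ≤ 5.)

Yes, G is 5-colorable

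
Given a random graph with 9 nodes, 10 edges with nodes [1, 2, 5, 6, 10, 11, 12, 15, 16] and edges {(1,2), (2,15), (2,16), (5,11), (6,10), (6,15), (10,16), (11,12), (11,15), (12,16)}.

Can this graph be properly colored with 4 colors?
Yes, G is 4-colorable

A valid 4-coloring: color 1: [2, 10, 11]; color 2: [1, 5, 15, 16]; color 3: [6, 12].
(χ(G) = 3 ≤ 4.)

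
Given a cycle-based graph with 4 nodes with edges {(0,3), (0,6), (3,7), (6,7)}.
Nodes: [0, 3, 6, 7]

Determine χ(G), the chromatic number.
χ(G) = 2

Clique number ω(G) = 2 (lower bound: χ ≥ ω).
The graph is bipartite (no odd cycle), so 2 colors suffice: χ(G) = 2.
A valid 2-coloring: color 1: [3, 6]; color 2: [0, 7].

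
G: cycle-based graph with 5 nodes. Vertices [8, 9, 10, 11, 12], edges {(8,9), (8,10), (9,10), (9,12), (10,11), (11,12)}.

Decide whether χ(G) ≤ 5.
Yes, G is 5-colorable

A valid 5-coloring: color 1: [10, 12]; color 2: [9, 11]; color 3: [8].
(χ(G) = 3 ≤ 5.)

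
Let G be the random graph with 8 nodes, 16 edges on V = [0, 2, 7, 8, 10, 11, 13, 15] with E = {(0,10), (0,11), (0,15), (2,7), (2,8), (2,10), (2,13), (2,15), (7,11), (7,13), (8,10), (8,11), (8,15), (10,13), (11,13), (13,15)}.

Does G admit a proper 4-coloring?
Yes, G is 4-colorable

A valid 4-coloring: color 1: [2, 11]; color 2: [0, 8, 13]; color 3: [7, 10, 15].
(χ(G) = 3 ≤ 4.)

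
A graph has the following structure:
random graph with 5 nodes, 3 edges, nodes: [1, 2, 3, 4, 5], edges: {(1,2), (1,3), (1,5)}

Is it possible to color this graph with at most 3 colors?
Yes, G is 3-colorable

A valid 3-coloring: color 1: [1, 4]; color 2: [2, 3, 5].
(χ(G) = 2 ≤ 3.)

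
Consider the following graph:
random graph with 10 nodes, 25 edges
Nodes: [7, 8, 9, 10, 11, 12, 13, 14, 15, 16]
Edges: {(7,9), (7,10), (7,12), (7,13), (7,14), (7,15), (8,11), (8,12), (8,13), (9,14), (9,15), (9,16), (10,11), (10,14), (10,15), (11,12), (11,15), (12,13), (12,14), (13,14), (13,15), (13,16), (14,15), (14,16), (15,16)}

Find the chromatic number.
Clique number ω(G) = 4 (lower bound: χ ≥ ω).
The clique on [9, 14, 15, 16] has size 4, forcing χ ≥ 4, and the coloring below uses 4 colors, so χ(G) = 4.
A valid 4-coloring: color 1: [11, 14]; color 2: [12, 15]; color 3: [7, 8, 16]; color 4: [9, 10, 13].

χ(G) = 4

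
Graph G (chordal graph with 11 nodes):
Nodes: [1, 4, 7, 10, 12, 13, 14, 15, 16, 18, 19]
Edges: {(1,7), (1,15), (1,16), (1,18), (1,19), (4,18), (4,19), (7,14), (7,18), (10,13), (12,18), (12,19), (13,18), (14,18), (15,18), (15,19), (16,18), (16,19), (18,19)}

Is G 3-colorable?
No, G is not 3-colorable

The clique on vertices [1, 16, 18, 19] has size 4 > 3, so it alone needs 4 colors.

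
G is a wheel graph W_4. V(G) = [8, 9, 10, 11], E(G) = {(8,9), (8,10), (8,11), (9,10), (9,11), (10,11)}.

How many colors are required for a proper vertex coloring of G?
Clique number ω(G) = 4 (lower bound: χ ≥ ω).
The clique on [8, 9, 10, 11] has size 4, forcing χ ≥ 4, and the coloring below uses 4 colors, so χ(G) = 4.
A valid 4-coloring: color 1: [11]; color 2: [9]; color 3: [10]; color 4: [8].

χ(G) = 4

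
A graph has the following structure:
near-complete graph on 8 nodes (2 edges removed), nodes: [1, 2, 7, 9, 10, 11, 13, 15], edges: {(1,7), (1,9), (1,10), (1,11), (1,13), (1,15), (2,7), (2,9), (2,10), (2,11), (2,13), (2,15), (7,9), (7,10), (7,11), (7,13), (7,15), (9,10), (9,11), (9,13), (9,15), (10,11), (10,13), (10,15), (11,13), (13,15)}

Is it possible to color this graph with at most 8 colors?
Yes, G is 8-colorable

A valid 8-coloring: color 1: [9]; color 2: [10]; color 3: [13]; color 4: [7]; color 5: [1, 2]; color 6: [11, 15].
(χ(G) = 6 ≤ 8.)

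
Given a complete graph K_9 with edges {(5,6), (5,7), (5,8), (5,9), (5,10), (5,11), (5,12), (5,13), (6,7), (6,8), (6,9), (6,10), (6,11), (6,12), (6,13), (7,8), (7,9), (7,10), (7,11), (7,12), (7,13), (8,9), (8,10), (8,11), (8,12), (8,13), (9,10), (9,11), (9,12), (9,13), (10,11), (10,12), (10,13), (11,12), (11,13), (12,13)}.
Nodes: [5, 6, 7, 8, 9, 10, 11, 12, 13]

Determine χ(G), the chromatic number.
χ(G) = 9

Clique number ω(G) = 9 (lower bound: χ ≥ ω).
The clique on [5, 6, 7, 8, 9, 10, 11, 12, 13] has size 9, forcing χ ≥ 9, and the coloring below uses 9 colors, so χ(G) = 9.
A valid 9-coloring: color 1: [5]; color 2: [12]; color 3: [13]; color 4: [11]; color 5: [8]; color 6: [6]; color 7: [9]; color 8: [7]; color 9: [10].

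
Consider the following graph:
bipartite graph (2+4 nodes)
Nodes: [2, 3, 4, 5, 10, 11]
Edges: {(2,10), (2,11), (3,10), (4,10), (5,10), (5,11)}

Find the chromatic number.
χ(G) = 2

Clique number ω(G) = 2 (lower bound: χ ≥ ω).
The graph is bipartite (no odd cycle), so 2 colors suffice: χ(G) = 2.
A valid 2-coloring: color 1: [10, 11]; color 2: [2, 3, 4, 5].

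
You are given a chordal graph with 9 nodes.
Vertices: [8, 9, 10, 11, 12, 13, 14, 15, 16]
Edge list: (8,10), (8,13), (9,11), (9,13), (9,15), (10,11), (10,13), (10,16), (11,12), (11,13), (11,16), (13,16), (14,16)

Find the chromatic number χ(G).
Clique number ω(G) = 4 (lower bound: χ ≥ ω).
The clique on [10, 11, 13, 16] has size 4, forcing χ ≥ 4, and the coloring below uses 4 colors, so χ(G) = 4.
A valid 4-coloring: color 1: [12, 13, 14, 15]; color 2: [8, 11]; color 3: [9, 10]; color 4: [16].

χ(G) = 4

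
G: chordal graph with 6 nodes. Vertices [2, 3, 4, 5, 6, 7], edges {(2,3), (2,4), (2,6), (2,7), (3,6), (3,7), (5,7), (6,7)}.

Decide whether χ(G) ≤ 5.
Yes, G is 5-colorable

A valid 5-coloring: color 1: [2, 5]; color 2: [4, 7]; color 3: [3]; color 4: [6].
(χ(G) = 4 ≤ 5.)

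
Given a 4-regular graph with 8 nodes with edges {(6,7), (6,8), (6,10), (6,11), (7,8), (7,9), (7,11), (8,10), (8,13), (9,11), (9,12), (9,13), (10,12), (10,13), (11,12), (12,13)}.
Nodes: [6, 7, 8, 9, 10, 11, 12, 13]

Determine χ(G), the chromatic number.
χ(G) = 4

Clique number ω(G) = 3 (lower bound: χ ≥ ω).
Suppose a proper 3-coloring c exists. The clique [6, 7, 8] takes 3 distinct colors; by symmetry let c(6) = 1, c(7) = 2, c(8) = 3.
- Vertex 10: neighbors [6, 8] already have colors [1, 3] ⇒ c(10) = 2.
- Vertex 11: neighbors [6, 7] already have colors [1, 2] ⇒ c(11) = 3.
- Vertex 9: neighbors [7, 11] already have colors [2, 3] ⇒ c(9) = 1.
- Vertex 12: neighbors [9, 10, 11] already have colors [1, 2, 3] — all 3 colors blocked. Contradiction.
The forced assignments end in a contradiction, so G has no proper 3-coloring (χ ≥ 4).
The coloring below uses 4 colors, so χ(G) = 4.
A valid 4-coloring: color 1: [8, 11]; color 2: [7, 12]; color 3: [6, 13]; color 4: [9, 10].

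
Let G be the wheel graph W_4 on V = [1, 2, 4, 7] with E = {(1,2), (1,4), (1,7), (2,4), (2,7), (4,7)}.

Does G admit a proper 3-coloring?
No, G is not 3-colorable

The clique on vertices [1, 2, 4, 7] has size 4 > 3, so it alone needs 4 colors.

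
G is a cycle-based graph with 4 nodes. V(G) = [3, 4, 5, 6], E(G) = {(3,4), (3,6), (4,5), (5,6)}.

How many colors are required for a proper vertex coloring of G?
Clique number ω(G) = 2 (lower bound: χ ≥ ω).
The graph is bipartite (no odd cycle), so 2 colors suffice: χ(G) = 2.
A valid 2-coloring: color 1: [4, 6]; color 2: [3, 5].

χ(G) = 2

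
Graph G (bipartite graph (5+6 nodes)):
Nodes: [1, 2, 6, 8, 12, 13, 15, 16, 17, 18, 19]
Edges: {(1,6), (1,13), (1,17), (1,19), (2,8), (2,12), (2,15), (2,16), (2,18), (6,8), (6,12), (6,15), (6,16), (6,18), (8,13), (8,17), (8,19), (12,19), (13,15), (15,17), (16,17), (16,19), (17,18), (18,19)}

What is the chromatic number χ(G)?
Clique number ω(G) = 2 (lower bound: χ ≥ ω).
The graph is bipartite (no odd cycle), so 2 colors suffice: χ(G) = 2.
A valid 2-coloring: color 1: [2, 6, 13, 17, 19]; color 2: [1, 8, 12, 15, 16, 18].

χ(G) = 2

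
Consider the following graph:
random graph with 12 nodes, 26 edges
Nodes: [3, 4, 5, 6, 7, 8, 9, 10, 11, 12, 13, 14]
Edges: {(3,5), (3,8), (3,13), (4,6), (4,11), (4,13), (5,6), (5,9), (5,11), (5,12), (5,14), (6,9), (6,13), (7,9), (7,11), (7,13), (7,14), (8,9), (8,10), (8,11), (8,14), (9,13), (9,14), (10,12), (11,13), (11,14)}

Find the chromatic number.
Clique number ω(G) = 3 (lower bound: χ ≥ ω).
Odd cycle [5, 14, 7, 13, 6] needs 3 colors (χ ≥ 3).
Vertex 9 is adjacent to every vertex of [5, 6, 7, 13, 14], which already need 3 colors among themselves, so 9 needs a new color (χ ≥ 4).
The coloring below uses 4 colors, so χ(G) = 4.
A valid 4-coloring: color 1: [10, 13, 14]; color 2: [3, 9, 11, 12]; color 3: [4, 5, 7, 8]; color 4: [6].

χ(G) = 4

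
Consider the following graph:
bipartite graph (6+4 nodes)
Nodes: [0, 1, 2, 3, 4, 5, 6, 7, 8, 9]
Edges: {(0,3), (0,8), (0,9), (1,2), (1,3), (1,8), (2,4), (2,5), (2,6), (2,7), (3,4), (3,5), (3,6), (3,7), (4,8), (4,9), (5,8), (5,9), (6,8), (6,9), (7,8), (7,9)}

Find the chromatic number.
χ(G) = 2

Clique number ω(G) = 2 (lower bound: χ ≥ ω).
The graph is bipartite (no odd cycle), so 2 colors suffice: χ(G) = 2.
A valid 2-coloring: color 1: [2, 3, 8, 9]; color 2: [0, 1, 4, 5, 6, 7].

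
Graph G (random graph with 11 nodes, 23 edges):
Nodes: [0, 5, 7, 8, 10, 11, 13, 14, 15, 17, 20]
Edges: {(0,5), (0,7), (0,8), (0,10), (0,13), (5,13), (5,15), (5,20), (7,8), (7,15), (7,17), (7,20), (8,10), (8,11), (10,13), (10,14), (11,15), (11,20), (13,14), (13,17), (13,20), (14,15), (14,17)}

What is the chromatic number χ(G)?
Clique number ω(G) = 3 (lower bound: χ ≥ ω).
Suppose a proper 3-coloring c exists. The clique [0, 5, 13] takes 3 distinct colors; by symmetry let c(0) = 1, c(5) = 2, c(13) = 3.
- Vertex 10: neighbors [0, 13] already have colors [1, 3] ⇒ c(10) = 2.
- Vertex 8: neighbors [0, 10] already have colors [1, 2] ⇒ c(8) = 3.
- Vertex 7: neighbors [0, 8] already have colors [1, 3] ⇒ c(7) = 2.
- Vertex 14: neighbors [10, 13] already have colors [2, 3] ⇒ c(14) = 1.
- Vertex 17: neighbors [14, 7, 13] already have colors [1, 2, 3] — all 3 colors blocked. Contradiction.
The forced assignments end in a contradiction, so G has no proper 3-coloring (χ ≥ 4).
The coloring below uses 4 colors, so χ(G) = 4.
A valid 4-coloring: color 1: [8, 13, 15]; color 2: [0, 14, 20]; color 3: [5, 7, 10, 11]; color 4: [17].

χ(G) = 4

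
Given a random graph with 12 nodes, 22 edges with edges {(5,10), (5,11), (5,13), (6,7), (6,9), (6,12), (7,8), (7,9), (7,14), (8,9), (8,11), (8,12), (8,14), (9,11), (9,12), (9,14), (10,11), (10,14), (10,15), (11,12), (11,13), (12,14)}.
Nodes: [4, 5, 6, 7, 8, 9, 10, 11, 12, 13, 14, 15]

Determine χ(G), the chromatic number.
Clique number ω(G) = 4 (lower bound: χ ≥ ω).
The clique on [8, 9, 11, 12] has size 4, forcing χ ≥ 4, and the coloring below uses 4 colors, so χ(G) = 4.
A valid 4-coloring: color 1: [4, 5, 9, 15]; color 2: [6, 11, 14]; color 3: [7, 10, 12, 13]; color 4: [8].

χ(G) = 4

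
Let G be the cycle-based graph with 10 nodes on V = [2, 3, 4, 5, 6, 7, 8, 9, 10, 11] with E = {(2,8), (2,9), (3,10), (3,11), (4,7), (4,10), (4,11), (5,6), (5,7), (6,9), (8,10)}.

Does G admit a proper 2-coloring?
A valid 2-coloring: color 1: [2, 6, 7, 10, 11]; color 2: [3, 4, 5, 8, 9].
(χ(G) = 2 ≤ 2.)

Yes, G is 2-colorable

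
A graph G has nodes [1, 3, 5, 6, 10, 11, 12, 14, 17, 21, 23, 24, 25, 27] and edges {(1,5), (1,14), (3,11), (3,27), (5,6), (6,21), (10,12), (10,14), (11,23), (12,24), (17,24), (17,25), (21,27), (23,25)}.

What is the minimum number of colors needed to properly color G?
Clique number ω(G) = 2 (lower bound: χ ≥ ω).
The graph is bipartite (no odd cycle), so 2 colors suffice: χ(G) = 2.
A valid 2-coloring: color 1: [1, 6, 10, 11, 24, 25, 27]; color 2: [3, 5, 12, 14, 17, 21, 23].

χ(G) = 2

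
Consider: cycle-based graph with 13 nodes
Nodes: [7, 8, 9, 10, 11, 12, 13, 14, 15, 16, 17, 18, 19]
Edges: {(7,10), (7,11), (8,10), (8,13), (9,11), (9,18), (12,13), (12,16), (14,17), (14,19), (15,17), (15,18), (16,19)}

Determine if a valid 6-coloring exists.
A valid 6-coloring: color 1: [7, 9, 13, 14, 15, 16]; color 2: [8, 11, 12, 17, 18, 19]; color 3: [10].
(χ(G) = 3 ≤ 6.)

Yes, G is 6-colorable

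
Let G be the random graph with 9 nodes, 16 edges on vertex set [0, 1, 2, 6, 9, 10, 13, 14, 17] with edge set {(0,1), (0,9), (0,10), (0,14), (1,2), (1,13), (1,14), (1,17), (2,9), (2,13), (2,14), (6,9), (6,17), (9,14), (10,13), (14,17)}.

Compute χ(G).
Clique number ω(G) = 3 (lower bound: χ ≥ ω).
The clique on [1, 2, 13] has size 3, forcing χ ≥ 3, and the coloring below uses 3 colors, so χ(G) = 3.
A valid 3-coloring: color 1: [1, 9, 10]; color 2: [6, 13, 14]; color 3: [0, 2, 17].

χ(G) = 3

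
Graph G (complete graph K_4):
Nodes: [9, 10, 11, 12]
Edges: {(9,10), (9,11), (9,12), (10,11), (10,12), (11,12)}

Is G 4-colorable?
Yes, G is 4-colorable

A valid 4-coloring: color 1: [10]; color 2: [12]; color 3: [11]; color 4: [9].
(χ(G) = 4 ≤ 4.)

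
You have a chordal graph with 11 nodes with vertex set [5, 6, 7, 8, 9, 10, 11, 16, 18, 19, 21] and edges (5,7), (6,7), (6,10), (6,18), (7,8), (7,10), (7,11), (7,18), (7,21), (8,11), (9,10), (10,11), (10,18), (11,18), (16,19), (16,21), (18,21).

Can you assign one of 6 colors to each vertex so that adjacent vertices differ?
Yes, G is 6-colorable

A valid 6-coloring: color 1: [7, 9, 16]; color 2: [5, 8, 10, 19, 21]; color 3: [18]; color 4: [6, 11].
(χ(G) = 4 ≤ 6.)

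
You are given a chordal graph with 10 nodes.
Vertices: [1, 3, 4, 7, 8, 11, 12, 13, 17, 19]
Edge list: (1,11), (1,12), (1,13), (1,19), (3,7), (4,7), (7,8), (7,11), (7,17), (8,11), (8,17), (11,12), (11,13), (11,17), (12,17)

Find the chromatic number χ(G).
Clique number ω(G) = 4 (lower bound: χ ≥ ω).
The clique on [7, 8, 11, 17] has size 4, forcing χ ≥ 4, and the coloring below uses 4 colors, so χ(G) = 4.
A valid 4-coloring: color 1: [3, 4, 11, 19]; color 2: [7, 12, 13]; color 3: [1, 17]; color 4: [8].

χ(G) = 4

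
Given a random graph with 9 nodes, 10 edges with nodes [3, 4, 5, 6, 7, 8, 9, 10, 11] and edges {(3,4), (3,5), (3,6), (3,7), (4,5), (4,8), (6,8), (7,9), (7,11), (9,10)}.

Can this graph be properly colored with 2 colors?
The clique on vertices [3, 4, 5] has size 3 > 2, so it alone needs 3 colors.

No, G is not 2-colorable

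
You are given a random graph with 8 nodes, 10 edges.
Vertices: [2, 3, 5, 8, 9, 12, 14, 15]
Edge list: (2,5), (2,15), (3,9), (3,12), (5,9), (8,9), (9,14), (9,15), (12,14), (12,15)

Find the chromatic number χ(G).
Clique number ω(G) = 2 (lower bound: χ ≥ ω).
The graph is bipartite (no odd cycle), so 2 colors suffice: χ(G) = 2.
A valid 2-coloring: color 1: [2, 9, 12]; color 2: [3, 5, 8, 14, 15].

χ(G) = 2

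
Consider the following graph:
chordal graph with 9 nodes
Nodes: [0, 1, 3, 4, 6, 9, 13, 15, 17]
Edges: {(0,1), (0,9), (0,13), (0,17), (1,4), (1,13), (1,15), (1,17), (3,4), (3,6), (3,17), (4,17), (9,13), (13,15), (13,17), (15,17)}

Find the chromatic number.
Clique number ω(G) = 4 (lower bound: χ ≥ ω).
The clique on [0, 1, 13, 17] has size 4, forcing χ ≥ 4, and the coloring below uses 4 colors, so χ(G) = 4.
A valid 4-coloring: color 1: [6, 9, 17]; color 2: [4, 13]; color 3: [1, 3]; color 4: [0, 15].

χ(G) = 4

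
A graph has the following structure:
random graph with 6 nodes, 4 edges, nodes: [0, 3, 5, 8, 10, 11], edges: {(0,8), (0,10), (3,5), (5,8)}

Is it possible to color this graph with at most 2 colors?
A valid 2-coloring: color 1: [0, 5, 11]; color 2: [3, 8, 10].
(χ(G) = 2 ≤ 2.)

Yes, G is 2-colorable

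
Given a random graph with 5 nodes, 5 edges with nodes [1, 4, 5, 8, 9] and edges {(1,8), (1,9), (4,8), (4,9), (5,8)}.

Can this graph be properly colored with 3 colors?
A valid 3-coloring: color 1: [8, 9]; color 2: [1, 4, 5].
(χ(G) = 2 ≤ 3.)

Yes, G is 3-colorable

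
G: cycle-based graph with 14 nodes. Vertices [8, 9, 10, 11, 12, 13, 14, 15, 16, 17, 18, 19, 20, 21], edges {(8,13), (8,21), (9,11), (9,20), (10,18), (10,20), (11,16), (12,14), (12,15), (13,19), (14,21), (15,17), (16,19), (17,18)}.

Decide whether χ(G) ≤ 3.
Yes, G is 3-colorable

A valid 3-coloring: color 1: [8, 11, 14, 15, 18, 19, 20]; color 2: [9, 10, 12, 13, 16, 17, 21].
(χ(G) = 2 ≤ 3.)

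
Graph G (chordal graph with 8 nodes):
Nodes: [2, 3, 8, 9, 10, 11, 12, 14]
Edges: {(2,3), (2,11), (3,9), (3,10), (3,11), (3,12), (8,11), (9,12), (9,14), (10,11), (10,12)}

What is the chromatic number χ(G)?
Clique number ω(G) = 3 (lower bound: χ ≥ ω).
The clique on [3, 9, 12] has size 3, forcing χ ≥ 3, and the coloring below uses 3 colors, so χ(G) = 3.
A valid 3-coloring: color 1: [3, 8, 14]; color 2: [11, 12]; color 3: [2, 9, 10].

χ(G) = 3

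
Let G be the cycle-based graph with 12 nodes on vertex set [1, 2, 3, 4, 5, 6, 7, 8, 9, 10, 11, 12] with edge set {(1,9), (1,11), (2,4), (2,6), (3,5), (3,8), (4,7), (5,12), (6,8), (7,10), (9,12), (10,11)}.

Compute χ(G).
χ(G) = 2

Clique number ω(G) = 2 (lower bound: χ ≥ ω).
The graph is bipartite (no odd cycle), so 2 colors suffice: χ(G) = 2.
A valid 2-coloring: color 1: [2, 5, 7, 8, 9, 11]; color 2: [1, 3, 4, 6, 10, 12].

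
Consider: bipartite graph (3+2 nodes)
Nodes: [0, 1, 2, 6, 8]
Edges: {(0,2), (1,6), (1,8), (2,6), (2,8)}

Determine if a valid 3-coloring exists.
Yes, G is 3-colorable

A valid 3-coloring: color 1: [1, 2]; color 2: [0, 6, 8].
(χ(G) = 2 ≤ 3.)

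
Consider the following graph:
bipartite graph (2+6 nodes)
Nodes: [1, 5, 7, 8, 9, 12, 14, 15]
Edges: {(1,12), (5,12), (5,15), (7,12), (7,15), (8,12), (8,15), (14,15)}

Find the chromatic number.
χ(G) = 2

Clique number ω(G) = 2 (lower bound: χ ≥ ω).
The graph is bipartite (no odd cycle), so 2 colors suffice: χ(G) = 2.
A valid 2-coloring: color 1: [9, 12, 15]; color 2: [1, 5, 7, 8, 14].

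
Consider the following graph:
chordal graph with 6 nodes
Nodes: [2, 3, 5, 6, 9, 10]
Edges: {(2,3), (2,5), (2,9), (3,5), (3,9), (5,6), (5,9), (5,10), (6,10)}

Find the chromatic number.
χ(G) = 4

Clique number ω(G) = 4 (lower bound: χ ≥ ω).
The clique on [2, 3, 5, 9] has size 4, forcing χ ≥ 4, and the coloring below uses 4 colors, so χ(G) = 4.
A valid 4-coloring: color 1: [5]; color 2: [6, 9]; color 3: [2, 10]; color 4: [3].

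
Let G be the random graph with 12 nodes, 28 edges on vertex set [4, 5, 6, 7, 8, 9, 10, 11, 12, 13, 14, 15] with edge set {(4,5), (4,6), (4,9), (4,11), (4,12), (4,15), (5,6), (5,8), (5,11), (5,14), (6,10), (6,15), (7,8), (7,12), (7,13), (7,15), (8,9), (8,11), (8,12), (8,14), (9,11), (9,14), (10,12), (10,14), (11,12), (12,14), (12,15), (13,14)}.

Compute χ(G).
χ(G) = 4

Clique number ω(G) = 3 (lower bound: χ ≥ ω).
Odd cycle [15, 4, 11, 8, 7] needs 3 colors (χ ≥ 3).
Vertex 12 is adjacent to every vertex of [4, 7, 8, 11, 15], which already need 3 colors among themselves, so 12 needs a new color (χ ≥ 4).
The coloring below uses 4 colors, so χ(G) = 4.
A valid 4-coloring: color 1: [6, 9, 12, 13]; color 2: [4, 8, 10]; color 3: [11, 14, 15]; color 4: [5, 7].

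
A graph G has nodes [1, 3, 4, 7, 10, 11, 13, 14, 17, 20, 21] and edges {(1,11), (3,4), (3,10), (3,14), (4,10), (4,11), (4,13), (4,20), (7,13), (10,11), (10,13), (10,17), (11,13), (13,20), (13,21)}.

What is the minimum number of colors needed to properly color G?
χ(G) = 4

Clique number ω(G) = 4 (lower bound: χ ≥ ω).
The clique on [4, 10, 11, 13] has size 4, forcing χ ≥ 4, and the coloring below uses 4 colors, so χ(G) = 4.
A valid 4-coloring: color 1: [1, 3, 13, 17]; color 2: [7, 10, 14, 20, 21]; color 3: [4]; color 4: [11].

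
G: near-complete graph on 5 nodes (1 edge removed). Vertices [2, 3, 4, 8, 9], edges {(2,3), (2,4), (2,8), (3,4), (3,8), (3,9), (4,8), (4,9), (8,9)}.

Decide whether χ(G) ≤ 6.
A valid 6-coloring: color 1: [4]; color 2: [8]; color 3: [3]; color 4: [2, 9].
(χ(G) = 4 ≤ 6.)

Yes, G is 6-colorable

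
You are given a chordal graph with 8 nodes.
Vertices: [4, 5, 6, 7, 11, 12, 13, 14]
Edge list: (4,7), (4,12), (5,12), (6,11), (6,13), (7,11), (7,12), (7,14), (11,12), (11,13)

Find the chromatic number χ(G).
Clique number ω(G) = 3 (lower bound: χ ≥ ω).
The clique on [6, 11, 13] has size 3, forcing χ ≥ 3, and the coloring below uses 3 colors, so χ(G) = 3.
A valid 3-coloring: color 1: [4, 5, 11, 14]; color 2: [6, 7]; color 3: [12, 13].

χ(G) = 3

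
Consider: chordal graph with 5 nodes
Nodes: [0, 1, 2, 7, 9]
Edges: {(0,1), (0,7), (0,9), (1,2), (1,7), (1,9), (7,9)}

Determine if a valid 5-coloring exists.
A valid 5-coloring: color 1: [1]; color 2: [2, 7]; color 3: [0]; color 4: [9].
(χ(G) = 4 ≤ 5.)

Yes, G is 5-colorable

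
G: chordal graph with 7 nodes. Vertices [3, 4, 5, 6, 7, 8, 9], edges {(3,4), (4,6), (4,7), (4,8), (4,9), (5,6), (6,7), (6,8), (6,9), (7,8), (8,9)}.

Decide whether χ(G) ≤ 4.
A valid 4-coloring: color 1: [3, 6]; color 2: [4, 5]; color 3: [8]; color 4: [7, 9].
(χ(G) = 4 ≤ 4.)

Yes, G is 4-colorable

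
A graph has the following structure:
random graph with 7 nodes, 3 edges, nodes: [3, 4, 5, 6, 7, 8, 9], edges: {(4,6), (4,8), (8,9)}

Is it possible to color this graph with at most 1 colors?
Edge (4,8) forces its endpoints to differ, so 1 color is not enough.

No, G is not 1-colorable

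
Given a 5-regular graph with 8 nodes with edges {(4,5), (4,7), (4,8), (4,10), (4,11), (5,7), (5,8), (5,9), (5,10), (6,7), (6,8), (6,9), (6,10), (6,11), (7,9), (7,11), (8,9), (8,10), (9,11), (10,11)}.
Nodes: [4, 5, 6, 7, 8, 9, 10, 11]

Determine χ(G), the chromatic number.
Clique number ω(G) = 4 (lower bound: χ ≥ ω).
The clique on [6, 7, 9, 11] has size 4, forcing χ ≥ 4, and the coloring below uses 4 colors, so χ(G) = 4.
A valid 4-coloring: color 1: [4, 6]; color 2: [7, 8]; color 3: [9, 10]; color 4: [5, 11].

χ(G) = 4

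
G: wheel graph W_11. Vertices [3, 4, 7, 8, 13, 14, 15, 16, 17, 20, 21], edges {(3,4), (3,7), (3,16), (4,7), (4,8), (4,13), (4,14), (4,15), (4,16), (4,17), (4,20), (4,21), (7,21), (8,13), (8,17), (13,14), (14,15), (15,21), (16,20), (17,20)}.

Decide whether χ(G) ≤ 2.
No, G is not 2-colorable

The clique on vertices [3, 4, 16] has size 3 > 2, so it alone needs 3 colors.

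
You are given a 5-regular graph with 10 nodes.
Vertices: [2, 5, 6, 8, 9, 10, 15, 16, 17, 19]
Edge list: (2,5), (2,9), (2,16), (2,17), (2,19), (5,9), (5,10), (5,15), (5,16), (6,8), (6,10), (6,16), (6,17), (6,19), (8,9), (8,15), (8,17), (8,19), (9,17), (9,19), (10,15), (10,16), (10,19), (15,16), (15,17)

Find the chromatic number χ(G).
Clique number ω(G) = 4 (lower bound: χ ≥ ω).
The clique on [5, 10, 15, 16] has size 4, forcing χ ≥ 4, and the coloring below uses 4 colors, so χ(G) = 4.
A valid 4-coloring: color 1: [5, 17, 19]; color 2: [6, 9, 15]; color 3: [2, 8, 10]; color 4: [16].

χ(G) = 4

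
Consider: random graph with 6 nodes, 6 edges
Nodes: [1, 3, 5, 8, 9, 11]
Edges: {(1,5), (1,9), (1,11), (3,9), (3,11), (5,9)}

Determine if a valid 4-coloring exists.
Yes, G is 4-colorable

A valid 4-coloring: color 1: [1, 3, 8]; color 2: [9, 11]; color 3: [5].
(χ(G) = 3 ≤ 4.)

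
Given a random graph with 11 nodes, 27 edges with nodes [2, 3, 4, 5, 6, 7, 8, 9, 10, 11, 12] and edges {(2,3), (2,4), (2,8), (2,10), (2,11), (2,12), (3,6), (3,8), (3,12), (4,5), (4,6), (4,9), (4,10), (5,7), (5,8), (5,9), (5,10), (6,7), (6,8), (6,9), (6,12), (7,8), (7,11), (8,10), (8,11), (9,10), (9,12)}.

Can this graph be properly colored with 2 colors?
The clique on vertices [4, 5, 9, 10] has size 4 > 2, so it alone needs 4 colors.

No, G is not 2-colorable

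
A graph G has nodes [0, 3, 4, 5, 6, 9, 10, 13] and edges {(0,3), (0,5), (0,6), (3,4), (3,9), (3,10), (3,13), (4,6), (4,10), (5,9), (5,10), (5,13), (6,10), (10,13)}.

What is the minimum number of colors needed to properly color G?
Clique number ω(G) = 3 (lower bound: χ ≥ ω).
The clique on [3, 4, 10] has size 3, forcing χ ≥ 3, and the coloring below uses 3 colors, so χ(G) = 3.
A valid 3-coloring: color 1: [3, 5, 6]; color 2: [0, 9, 10]; color 3: [4, 13].

χ(G) = 3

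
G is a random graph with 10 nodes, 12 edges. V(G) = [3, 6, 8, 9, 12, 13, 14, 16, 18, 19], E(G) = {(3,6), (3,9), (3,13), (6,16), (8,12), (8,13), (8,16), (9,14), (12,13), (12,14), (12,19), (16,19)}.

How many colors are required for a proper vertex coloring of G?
Clique number ω(G) = 3 (lower bound: χ ≥ ω).
The clique on [8, 12, 13] has size 3, forcing χ ≥ 3, and the coloring below uses 3 colors, so χ(G) = 3.
A valid 3-coloring: color 1: [3, 12, 16, 18]; color 2: [6, 13, 14, 19]; color 3: [8, 9].

χ(G) = 3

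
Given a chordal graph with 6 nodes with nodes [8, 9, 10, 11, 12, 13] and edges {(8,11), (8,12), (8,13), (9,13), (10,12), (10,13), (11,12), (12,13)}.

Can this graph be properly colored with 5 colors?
A valid 5-coloring: color 1: [9, 12]; color 2: [11, 13]; color 3: [8, 10].
(χ(G) = 3 ≤ 5.)

Yes, G is 5-colorable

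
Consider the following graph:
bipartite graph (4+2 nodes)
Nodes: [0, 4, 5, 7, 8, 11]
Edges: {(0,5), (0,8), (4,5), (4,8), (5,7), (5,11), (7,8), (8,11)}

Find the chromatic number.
Clique number ω(G) = 2 (lower bound: χ ≥ ω).
The graph is bipartite (no odd cycle), so 2 colors suffice: χ(G) = 2.
A valid 2-coloring: color 1: [5, 8]; color 2: [0, 4, 7, 11].

χ(G) = 2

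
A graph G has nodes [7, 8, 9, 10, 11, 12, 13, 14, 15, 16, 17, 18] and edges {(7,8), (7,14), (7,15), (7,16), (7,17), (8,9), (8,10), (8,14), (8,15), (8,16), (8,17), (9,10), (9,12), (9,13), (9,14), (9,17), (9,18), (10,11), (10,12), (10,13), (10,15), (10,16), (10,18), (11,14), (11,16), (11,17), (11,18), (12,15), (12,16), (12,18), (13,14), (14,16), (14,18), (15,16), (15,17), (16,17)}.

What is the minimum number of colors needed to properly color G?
Clique number ω(G) = 5 (lower bound: χ ≥ ω).
The clique on [7, 8, 15, 16, 17] has size 5, forcing χ ≥ 5, and the coloring below uses 5 colors, so χ(G) = 5.
A valid 5-coloring: color 1: [9, 16]; color 2: [10, 14, 17]; color 3: [8, 11, 12, 13]; color 4: [15, 18]; color 5: [7].

χ(G) = 5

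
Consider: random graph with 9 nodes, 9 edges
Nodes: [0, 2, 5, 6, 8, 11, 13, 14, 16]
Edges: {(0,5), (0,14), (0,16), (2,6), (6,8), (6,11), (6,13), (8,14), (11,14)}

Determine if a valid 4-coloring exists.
Yes, G is 4-colorable

A valid 4-coloring: color 1: [5, 6, 14, 16]; color 2: [0, 2, 8, 11, 13].
(χ(G) = 2 ≤ 4.)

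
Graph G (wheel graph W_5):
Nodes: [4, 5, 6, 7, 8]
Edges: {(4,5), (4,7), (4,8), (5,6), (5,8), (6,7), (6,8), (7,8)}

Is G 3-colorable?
Yes, G is 3-colorable

A valid 3-coloring: color 1: [8]; color 2: [5, 7]; color 3: [4, 6].
(χ(G) = 3 ≤ 3.)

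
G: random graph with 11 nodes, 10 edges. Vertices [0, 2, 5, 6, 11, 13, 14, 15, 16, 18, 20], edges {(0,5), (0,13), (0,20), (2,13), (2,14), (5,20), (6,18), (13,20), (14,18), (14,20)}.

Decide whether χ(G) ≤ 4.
Yes, G is 4-colorable

A valid 4-coloring: color 1: [2, 11, 15, 16, 18, 20]; color 2: [0, 6, 14]; color 3: [5, 13].
(χ(G) = 3 ≤ 4.)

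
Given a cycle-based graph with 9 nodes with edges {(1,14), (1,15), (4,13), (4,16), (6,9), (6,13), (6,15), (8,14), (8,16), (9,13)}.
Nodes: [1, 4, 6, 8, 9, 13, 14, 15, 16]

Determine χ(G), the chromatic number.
χ(G) = 3

Clique number ω(G) = 3 (lower bound: χ ≥ ω).
The clique on [6, 9, 13] has size 3, forcing χ ≥ 3, and the coloring below uses 3 colors, so χ(G) = 3.
A valid 3-coloring: color 1: [13, 14, 15, 16]; color 2: [1, 4, 6, 8]; color 3: [9].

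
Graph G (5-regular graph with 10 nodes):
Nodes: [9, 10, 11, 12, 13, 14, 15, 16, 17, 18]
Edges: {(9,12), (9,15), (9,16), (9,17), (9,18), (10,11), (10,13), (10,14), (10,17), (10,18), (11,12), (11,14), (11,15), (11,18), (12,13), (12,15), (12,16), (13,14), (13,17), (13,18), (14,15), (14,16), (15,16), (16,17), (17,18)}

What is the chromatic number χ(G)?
χ(G) = 4

Clique number ω(G) = 4 (lower bound: χ ≥ ω).
The clique on [9, 12, 15, 16] has size 4, forcing χ ≥ 4, and the coloring below uses 4 colors, so χ(G) = 4.
A valid 4-coloring: color 1: [9, 11, 13]; color 2: [16, 18]; color 3: [12, 14, 17]; color 4: [10, 15].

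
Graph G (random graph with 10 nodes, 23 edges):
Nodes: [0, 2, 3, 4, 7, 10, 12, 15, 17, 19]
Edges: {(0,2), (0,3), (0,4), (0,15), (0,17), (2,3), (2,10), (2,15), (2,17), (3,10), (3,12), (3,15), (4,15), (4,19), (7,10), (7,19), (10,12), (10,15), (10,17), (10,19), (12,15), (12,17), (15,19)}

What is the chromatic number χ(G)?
χ(G) = 4

Clique number ω(G) = 4 (lower bound: χ ≥ ω).
The clique on [0, 2, 3, 15] has size 4, forcing χ ≥ 4, and the coloring below uses 4 colors, so χ(G) = 4.
A valid 4-coloring: color 1: [7, 15, 17]; color 2: [0, 10]; color 3: [2, 12, 19]; color 4: [3, 4].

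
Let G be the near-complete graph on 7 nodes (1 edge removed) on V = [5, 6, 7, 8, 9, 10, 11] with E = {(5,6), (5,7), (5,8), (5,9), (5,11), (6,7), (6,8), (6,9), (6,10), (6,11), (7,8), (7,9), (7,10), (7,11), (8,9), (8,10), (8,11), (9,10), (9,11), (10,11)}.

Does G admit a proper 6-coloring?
A valid 6-coloring: color 1: [8]; color 2: [7]; color 3: [9]; color 4: [6]; color 5: [11]; color 6: [5, 10].
(χ(G) = 6 ≤ 6.)

Yes, G is 6-colorable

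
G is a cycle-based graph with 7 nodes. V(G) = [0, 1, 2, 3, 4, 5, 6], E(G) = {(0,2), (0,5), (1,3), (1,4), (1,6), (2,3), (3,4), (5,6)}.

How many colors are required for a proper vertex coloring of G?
χ(G) = 3

Clique number ω(G) = 3 (lower bound: χ ≥ ω).
The clique on [1, 3, 4] has size 3, forcing χ ≥ 3, and the coloring below uses 3 colors, so χ(G) = 3.
A valid 3-coloring: color 1: [0, 3, 6]; color 2: [1, 2, 5]; color 3: [4].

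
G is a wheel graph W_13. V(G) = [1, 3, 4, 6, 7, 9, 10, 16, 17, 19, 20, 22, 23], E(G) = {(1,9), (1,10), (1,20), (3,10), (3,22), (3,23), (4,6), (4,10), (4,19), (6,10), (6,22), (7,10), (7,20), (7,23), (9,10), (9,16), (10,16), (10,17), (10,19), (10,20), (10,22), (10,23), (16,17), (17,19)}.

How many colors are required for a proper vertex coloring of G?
Clique number ω(G) = 3 (lower bound: χ ≥ ω).
The clique on [1, 9, 10] has size 3, forcing χ ≥ 3, and the coloring below uses 3 colors, so χ(G) = 3.
A valid 3-coloring: color 1: [10]; color 2: [4, 9, 17, 20, 22, 23]; color 3: [1, 3, 6, 7, 16, 19].

χ(G) = 3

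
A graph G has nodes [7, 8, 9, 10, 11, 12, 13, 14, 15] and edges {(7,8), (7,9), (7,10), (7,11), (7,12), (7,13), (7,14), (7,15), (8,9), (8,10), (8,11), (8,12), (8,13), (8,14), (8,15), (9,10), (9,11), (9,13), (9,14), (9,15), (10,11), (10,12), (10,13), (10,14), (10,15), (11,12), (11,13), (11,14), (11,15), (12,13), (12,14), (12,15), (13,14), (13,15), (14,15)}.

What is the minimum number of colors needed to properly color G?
χ(G) = 8

Clique number ω(G) = 8 (lower bound: χ ≥ ω).
The clique on [7, 8, 9, 10, 11, 13, 14, 15] has size 8, forcing χ ≥ 8, and the coloring below uses 8 colors, so χ(G) = 8.
A valid 8-coloring: color 1: [11]; color 2: [15]; color 3: [14]; color 4: [13]; color 5: [8]; color 6: [10]; color 7: [7]; color 8: [9, 12].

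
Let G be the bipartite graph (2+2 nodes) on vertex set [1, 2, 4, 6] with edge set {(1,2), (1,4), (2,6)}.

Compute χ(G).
χ(G) = 2

Clique number ω(G) = 2 (lower bound: χ ≥ ω).
The graph is bipartite (no odd cycle), so 2 colors suffice: χ(G) = 2.
A valid 2-coloring: color 1: [2, 4]; color 2: [1, 6].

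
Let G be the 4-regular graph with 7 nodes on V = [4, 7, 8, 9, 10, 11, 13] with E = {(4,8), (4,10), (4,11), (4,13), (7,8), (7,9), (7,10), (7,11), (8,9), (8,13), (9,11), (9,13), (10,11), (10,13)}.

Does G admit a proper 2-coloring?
No, G is not 2-colorable

The clique on vertices [8, 9, 13] has size 3 > 2, so it alone needs 3 colors.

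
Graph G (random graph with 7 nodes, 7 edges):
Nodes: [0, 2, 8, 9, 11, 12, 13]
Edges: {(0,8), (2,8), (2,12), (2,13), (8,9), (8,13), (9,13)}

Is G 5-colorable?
A valid 5-coloring: color 1: [8, 11, 12]; color 2: [0, 2, 9]; color 3: [13].
(χ(G) = 3 ≤ 5.)

Yes, G is 5-colorable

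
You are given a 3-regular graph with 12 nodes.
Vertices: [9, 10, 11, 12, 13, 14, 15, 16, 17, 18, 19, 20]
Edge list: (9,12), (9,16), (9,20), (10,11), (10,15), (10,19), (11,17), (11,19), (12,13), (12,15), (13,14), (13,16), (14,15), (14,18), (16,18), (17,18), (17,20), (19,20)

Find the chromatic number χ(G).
χ(G) = 3

Clique number ω(G) = 3 (lower bound: χ ≥ ω).
The clique on [10, 11, 19] has size 3, forcing χ ≥ 3, and the coloring below uses 3 colors, so χ(G) = 3.
A valid 3-coloring: color 1: [10, 12, 14, 16, 17]; color 2: [11, 13, 15, 18, 20]; color 3: [9, 19].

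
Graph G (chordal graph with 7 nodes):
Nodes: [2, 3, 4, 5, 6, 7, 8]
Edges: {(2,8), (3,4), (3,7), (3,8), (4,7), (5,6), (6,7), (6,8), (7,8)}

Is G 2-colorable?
No, G is not 2-colorable

The clique on vertices [3, 7, 8] has size 3 > 2, so it alone needs 3 colors.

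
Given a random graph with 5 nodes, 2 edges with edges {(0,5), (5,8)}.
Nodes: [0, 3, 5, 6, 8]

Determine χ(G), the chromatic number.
Clique number ω(G) = 2 (lower bound: χ ≥ ω).
The graph is bipartite (no odd cycle), so 2 colors suffice: χ(G) = 2.
A valid 2-coloring: color 1: [3, 5, 6]; color 2: [0, 8].

χ(G) = 2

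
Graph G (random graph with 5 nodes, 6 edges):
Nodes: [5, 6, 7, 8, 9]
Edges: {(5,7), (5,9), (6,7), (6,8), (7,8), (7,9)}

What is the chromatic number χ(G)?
Clique number ω(G) = 3 (lower bound: χ ≥ ω).
The clique on [6, 7, 8] has size 3, forcing χ ≥ 3, and the coloring below uses 3 colors, so χ(G) = 3.
A valid 3-coloring: color 1: [7]; color 2: [5, 8]; color 3: [6, 9].

χ(G) = 3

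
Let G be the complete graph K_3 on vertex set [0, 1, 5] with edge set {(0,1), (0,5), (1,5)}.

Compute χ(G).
Clique number ω(G) = 3 (lower bound: χ ≥ ω).
The clique on [0, 1, 5] has size 3, forcing χ ≥ 3, and the coloring below uses 3 colors, so χ(G) = 3.
A valid 3-coloring: color 1: [5]; color 2: [1]; color 3: [0].

χ(G) = 3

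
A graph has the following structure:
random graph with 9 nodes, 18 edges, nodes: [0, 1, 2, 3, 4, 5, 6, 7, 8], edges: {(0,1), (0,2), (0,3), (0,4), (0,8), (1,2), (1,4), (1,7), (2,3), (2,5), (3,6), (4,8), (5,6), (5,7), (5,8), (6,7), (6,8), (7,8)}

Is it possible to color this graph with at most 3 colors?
No, G is not 3-colorable

The clique on vertices [5, 6, 7, 8] has size 4 > 3, so it alone needs 4 colors.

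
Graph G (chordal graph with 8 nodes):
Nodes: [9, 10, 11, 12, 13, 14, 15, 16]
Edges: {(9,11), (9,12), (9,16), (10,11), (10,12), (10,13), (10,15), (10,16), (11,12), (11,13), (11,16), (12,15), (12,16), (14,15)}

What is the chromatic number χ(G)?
Clique number ω(G) = 4 (lower bound: χ ≥ ω).
The clique on [9, 11, 12, 16] has size 4, forcing χ ≥ 4, and the coloring below uses 4 colors, so χ(G) = 4.
A valid 4-coloring: color 1: [9, 10, 14]; color 2: [12, 13]; color 3: [11, 15]; color 4: [16].

χ(G) = 4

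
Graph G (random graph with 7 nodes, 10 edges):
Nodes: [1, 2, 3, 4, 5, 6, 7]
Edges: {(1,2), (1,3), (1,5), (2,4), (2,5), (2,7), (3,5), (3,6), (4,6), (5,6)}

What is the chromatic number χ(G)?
χ(G) = 3

Clique number ω(G) = 3 (lower bound: χ ≥ ω).
The clique on [1, 2, 5] has size 3, forcing χ ≥ 3, and the coloring below uses 3 colors, so χ(G) = 3.
A valid 3-coloring: color 1: [2, 3]; color 2: [4, 5, 7]; color 3: [1, 6].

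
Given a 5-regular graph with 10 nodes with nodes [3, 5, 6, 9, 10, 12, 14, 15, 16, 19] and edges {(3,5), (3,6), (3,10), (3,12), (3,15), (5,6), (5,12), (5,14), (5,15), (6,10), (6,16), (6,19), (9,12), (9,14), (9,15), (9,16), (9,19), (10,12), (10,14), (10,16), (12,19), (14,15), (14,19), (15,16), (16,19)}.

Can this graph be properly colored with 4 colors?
A valid 4-coloring: color 1: [6, 9]; color 2: [5, 10, 19]; color 3: [3, 14, 16]; color 4: [12, 15].
(χ(G) = 4 ≤ 4.)

Yes, G is 4-colorable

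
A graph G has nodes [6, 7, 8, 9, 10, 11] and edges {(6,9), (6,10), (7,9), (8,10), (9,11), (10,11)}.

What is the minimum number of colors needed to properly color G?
Clique number ω(G) = 2 (lower bound: χ ≥ ω).
The graph is bipartite (no odd cycle), so 2 colors suffice: χ(G) = 2.
A valid 2-coloring: color 1: [9, 10]; color 2: [6, 7, 8, 11].

χ(G) = 2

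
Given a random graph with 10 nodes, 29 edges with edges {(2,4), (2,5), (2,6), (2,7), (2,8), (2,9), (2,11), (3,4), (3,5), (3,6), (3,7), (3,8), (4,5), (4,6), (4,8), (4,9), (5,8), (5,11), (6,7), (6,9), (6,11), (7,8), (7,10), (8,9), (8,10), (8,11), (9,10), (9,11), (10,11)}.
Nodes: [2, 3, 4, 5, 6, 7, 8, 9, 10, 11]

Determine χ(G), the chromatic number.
Clique number ω(G) = 4 (lower bound: χ ≥ ω).
The clique on [8, 9, 10, 11] has size 4, forcing χ ≥ 4, and the coloring below uses 4 colors, so χ(G) = 4.
A valid 4-coloring: color 1: [6, 8]; color 2: [2, 3, 10]; color 3: [5, 7, 9]; color 4: [4, 11].

χ(G) = 4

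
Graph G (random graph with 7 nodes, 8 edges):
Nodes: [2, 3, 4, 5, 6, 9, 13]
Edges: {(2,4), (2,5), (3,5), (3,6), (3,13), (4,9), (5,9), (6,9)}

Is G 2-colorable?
A valid 2-coloring: color 1: [2, 3, 9]; color 2: [4, 5, 6, 13].
(χ(G) = 2 ≤ 2.)

Yes, G is 2-colorable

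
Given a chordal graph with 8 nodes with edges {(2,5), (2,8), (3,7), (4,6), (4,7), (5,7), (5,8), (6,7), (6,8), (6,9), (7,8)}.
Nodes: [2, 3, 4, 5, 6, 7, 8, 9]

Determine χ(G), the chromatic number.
Clique number ω(G) = 3 (lower bound: χ ≥ ω).
The clique on [2, 5, 8] has size 3, forcing χ ≥ 3, and the coloring below uses 3 colors, so χ(G) = 3.
A valid 3-coloring: color 1: [2, 7, 9]; color 2: [3, 4, 8]; color 3: [5, 6].

χ(G) = 3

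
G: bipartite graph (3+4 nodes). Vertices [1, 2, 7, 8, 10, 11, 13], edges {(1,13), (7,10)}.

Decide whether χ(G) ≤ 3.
Yes, G is 3-colorable

A valid 3-coloring: color 1: [2, 8, 10, 11, 13]; color 2: [1, 7].
(χ(G) = 2 ≤ 3.)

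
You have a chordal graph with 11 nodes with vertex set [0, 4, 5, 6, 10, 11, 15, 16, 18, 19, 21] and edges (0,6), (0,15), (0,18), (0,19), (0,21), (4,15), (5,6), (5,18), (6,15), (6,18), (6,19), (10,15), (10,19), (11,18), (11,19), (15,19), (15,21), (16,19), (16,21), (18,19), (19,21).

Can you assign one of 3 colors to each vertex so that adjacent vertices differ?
No, G is not 3-colorable

The clique on vertices [0, 15, 19, 21] has size 4 > 3, so it alone needs 4 colors.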